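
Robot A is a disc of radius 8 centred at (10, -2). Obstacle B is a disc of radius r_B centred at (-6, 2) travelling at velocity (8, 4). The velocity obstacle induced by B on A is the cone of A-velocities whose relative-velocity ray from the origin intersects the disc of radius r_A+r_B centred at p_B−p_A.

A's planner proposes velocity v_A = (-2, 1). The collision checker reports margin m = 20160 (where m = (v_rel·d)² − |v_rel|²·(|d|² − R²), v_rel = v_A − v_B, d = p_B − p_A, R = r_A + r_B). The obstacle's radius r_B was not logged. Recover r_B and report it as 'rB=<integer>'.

m = 20160
d = (-16, 4);  v_rel = (-10, -3),  |v_rel|² = 109
v_rel×d = (-10)·(4) − (-3)·(-16) = -88
since m = R²·109 − (-88)²:  R² = (7744 + 20160) / 109 = 256
R = √256 = 16  ⇒  r_B = 16 − 8 = 8

rB=8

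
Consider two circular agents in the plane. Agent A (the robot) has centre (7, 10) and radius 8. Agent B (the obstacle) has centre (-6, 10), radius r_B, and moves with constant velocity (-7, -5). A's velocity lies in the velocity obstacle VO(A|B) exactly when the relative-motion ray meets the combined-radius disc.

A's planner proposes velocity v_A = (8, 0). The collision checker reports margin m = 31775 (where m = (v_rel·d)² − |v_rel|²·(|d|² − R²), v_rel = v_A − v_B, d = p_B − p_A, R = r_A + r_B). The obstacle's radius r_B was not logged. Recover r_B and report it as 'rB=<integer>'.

m = 31775
d = (-13, 0);  v_rel = (15, 5),  |v_rel|² = 250
v_rel×d = (15)·(0) − (5)·(-13) = 65
since m = R²·250 − 65²:  R² = (4225 + 31775) / 250 = 144
R = √144 = 12  ⇒  r_B = 12 − 8 = 4

rB=4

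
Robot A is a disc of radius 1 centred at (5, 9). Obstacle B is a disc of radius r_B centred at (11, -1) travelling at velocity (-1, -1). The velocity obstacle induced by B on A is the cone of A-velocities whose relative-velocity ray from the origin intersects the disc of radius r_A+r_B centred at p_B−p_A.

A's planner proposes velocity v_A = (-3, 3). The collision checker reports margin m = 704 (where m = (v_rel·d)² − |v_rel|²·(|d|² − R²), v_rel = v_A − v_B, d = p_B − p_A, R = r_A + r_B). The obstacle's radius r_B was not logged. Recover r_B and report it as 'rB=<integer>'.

m = 704
d = (6, -10);  v_rel = (-2, 4),  |v_rel|² = 20
v_rel×d = (-2)·(-10) − (4)·(6) = -4
since m = R²·20 − (-4)²:  R² = (16 + 704) / 20 = 36
R = √36 = 6  ⇒  r_B = 6 − 1 = 5

rB=5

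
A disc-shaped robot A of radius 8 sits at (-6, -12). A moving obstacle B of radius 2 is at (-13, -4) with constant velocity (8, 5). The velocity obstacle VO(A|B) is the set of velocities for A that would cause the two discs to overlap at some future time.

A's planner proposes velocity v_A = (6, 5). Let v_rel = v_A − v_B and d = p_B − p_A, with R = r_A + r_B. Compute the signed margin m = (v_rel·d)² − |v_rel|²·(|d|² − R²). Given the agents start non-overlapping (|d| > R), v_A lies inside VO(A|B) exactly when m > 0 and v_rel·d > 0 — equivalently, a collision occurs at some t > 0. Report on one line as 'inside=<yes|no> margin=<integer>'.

d = (-7, 8),  |d|² = 113;  R = 8+2 = 10,  c = 113−10² = 13
v_rel = (-2, 0),  |v_rel|² = 4;  v_rel·d = (-2)·(-7) + (0)·(8) = 14
4·t² − 28·t + 13 = 0  ⇒  m = 14² − 4·13 = 144
m = 144 > 0,  v_rel·d = 14 > 0  ⇒  inside

inside=yes margin=144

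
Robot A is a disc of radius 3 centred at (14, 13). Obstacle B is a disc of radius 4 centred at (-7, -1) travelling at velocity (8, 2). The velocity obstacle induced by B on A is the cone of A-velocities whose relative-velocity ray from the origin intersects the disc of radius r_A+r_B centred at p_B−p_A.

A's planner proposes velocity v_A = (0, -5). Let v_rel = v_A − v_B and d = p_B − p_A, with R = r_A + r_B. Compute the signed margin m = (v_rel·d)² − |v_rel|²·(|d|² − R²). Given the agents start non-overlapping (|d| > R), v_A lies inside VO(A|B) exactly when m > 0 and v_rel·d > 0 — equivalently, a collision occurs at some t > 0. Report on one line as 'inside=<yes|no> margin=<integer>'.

d = (-21, -14),  |d|² = 637;  R = 3+4 = 7,  c = 637−7² = 588
v_rel = (-8, -7),  |v_rel|² = 113;  v_rel·d = (-8)·(-21) + (-7)·(-14) = 266
113·t² − 532·t + 588 = 0  ⇒  m = 266² − 113·588 = 4312
m = 4312 > 0,  v_rel·d = 266 > 0  ⇒  inside

inside=yes margin=4312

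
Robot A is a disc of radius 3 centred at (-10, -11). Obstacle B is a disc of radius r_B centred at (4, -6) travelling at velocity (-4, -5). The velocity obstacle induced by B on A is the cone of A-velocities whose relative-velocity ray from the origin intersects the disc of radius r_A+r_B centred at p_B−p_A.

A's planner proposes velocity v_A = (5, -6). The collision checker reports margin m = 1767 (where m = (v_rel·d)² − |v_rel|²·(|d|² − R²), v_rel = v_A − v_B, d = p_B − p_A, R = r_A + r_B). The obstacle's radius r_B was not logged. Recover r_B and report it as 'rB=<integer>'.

m = 1767
d = (14, 5);  v_rel = (9, -1),  |v_rel|² = 82
v_rel×d = (9)·(5) − (-1)·(14) = 59
since m = R²·82 − 59²:  R² = (3481 + 1767) / 82 = 64
R = √64 = 8  ⇒  r_B = 8 − 3 = 5

rB=5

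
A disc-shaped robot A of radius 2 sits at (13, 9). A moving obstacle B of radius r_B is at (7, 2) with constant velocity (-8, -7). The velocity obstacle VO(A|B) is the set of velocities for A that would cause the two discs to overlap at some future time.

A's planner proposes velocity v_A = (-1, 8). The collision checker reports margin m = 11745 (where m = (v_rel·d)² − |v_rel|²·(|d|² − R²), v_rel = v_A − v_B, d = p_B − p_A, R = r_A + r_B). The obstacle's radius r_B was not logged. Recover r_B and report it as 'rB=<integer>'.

m = 11745
d = (-6, -7);  v_rel = (7, 15),  |v_rel|² = 274
v_rel×d = (7)·(-7) − (15)·(-6) = 41
since m = R²·274 − 41²:  R² = (1681 + 11745) / 274 = 49
R = √49 = 7  ⇒  r_B = 7 − 2 = 5

rB=5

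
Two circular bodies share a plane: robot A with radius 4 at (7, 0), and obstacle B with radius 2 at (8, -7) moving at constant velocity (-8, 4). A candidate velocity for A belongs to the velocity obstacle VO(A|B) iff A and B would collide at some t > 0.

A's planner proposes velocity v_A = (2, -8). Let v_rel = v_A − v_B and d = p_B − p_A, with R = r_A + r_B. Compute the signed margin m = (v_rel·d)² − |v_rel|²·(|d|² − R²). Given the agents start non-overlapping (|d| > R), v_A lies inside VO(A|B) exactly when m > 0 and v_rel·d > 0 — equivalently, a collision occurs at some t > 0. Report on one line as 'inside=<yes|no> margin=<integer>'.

d = (1, -7),  |d|² = 50;  R = 4+2 = 6,  c = 50−6² = 14
v_rel = (10, -12),  |v_rel|² = 244;  v_rel·d = (10)·(1) + (-12)·(-7) = 94
244·t² − 188·t + 14 = 0  ⇒  m = 94² − 244·14 = 5420
m = 5420 > 0,  v_rel·d = 94 > 0  ⇒  inside

inside=yes margin=5420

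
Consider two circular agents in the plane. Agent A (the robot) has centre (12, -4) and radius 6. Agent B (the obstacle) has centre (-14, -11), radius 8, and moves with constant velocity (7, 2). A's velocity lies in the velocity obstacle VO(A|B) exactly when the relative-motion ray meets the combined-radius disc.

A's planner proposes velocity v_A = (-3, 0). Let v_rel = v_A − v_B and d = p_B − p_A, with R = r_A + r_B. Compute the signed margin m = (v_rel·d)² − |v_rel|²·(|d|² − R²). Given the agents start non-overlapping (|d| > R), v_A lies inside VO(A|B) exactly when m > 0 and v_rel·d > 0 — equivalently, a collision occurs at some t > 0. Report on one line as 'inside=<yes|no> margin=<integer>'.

d = (-26, -7),  |d|² = 725;  R = 6+8 = 14,  c = 725−14² = 529
v_rel = (-10, -2),  |v_rel|² = 104;  v_rel·d = (-10)·(-26) + (-2)·(-7) = 274
104·t² − 548·t + 529 = 0  ⇒  m = 274² − 104·529 = 20060
m = 20060 > 0,  v_rel·d = 274 > 0  ⇒  inside

inside=yes margin=20060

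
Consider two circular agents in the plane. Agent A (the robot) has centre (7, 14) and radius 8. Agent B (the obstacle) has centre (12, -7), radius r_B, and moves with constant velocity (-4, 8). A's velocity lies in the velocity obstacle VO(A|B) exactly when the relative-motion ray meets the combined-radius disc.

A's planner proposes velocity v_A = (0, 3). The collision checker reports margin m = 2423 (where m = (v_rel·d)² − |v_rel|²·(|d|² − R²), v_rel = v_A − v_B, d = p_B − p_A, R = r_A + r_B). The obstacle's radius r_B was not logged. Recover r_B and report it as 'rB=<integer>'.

m = 2423
d = (5, -21);  v_rel = (4, -5),  |v_rel|² = 41
v_rel×d = (4)·(-21) − (-5)·(5) = -59
since m = R²·41 − (-59)²:  R² = (3481 + 2423) / 41 = 144
R = √144 = 12  ⇒  r_B = 12 − 8 = 4

rB=4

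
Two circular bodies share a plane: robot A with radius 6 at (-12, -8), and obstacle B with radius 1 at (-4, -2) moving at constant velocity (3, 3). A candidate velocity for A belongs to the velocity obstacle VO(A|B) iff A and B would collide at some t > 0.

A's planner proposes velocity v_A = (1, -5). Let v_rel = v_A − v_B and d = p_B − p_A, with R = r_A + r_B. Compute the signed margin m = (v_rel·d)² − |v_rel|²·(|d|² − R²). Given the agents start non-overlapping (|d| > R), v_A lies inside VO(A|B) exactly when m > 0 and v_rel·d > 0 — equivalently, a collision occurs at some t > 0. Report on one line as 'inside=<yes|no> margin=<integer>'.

d = (8, 6),  |d|² = 100;  R = 6+1 = 7,  c = 100−7² = 51
v_rel = (-2, -8),  |v_rel|² = 68;  v_rel·d = (-2)·(8) + (-8)·(6) = -64
68·t² + 128·t + 51 = 0  ⇒  m = (-64)² − 68·51 = 628
m = 628 > 0,  v_rel·d = -64 < 0  ⇒  outside

inside=no margin=628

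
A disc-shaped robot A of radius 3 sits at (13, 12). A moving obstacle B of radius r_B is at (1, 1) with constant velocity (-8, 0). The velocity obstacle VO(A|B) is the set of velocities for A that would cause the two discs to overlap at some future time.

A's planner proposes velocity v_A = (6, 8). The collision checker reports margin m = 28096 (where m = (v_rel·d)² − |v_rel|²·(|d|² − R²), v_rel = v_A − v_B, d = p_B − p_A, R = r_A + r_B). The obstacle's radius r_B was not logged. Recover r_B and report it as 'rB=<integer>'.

m = 28096
d = (-12, -11);  v_rel = (14, 8),  |v_rel|² = 260
v_rel×d = (14)·(-11) − (8)·(-12) = -58
since m = R²·260 − (-58)²:  R² = (3364 + 28096) / 260 = 121
R = √121 = 11  ⇒  r_B = 11 − 3 = 8

rB=8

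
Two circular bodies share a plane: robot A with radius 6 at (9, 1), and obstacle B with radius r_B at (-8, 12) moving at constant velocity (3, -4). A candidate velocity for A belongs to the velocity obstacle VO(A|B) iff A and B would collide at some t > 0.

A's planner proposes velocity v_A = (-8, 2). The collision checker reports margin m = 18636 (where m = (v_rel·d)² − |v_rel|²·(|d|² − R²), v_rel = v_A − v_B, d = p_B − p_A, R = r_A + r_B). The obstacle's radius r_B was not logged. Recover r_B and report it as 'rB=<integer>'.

m = 18636
d = (-17, 11);  v_rel = (-11, 6),  |v_rel|² = 157
v_rel×d = (-11)·(11) − (6)·(-17) = -19
since m = R²·157 − (-19)²:  R² = (361 + 18636) / 157 = 121
R = √121 = 11  ⇒  r_B = 11 − 6 = 5

rB=5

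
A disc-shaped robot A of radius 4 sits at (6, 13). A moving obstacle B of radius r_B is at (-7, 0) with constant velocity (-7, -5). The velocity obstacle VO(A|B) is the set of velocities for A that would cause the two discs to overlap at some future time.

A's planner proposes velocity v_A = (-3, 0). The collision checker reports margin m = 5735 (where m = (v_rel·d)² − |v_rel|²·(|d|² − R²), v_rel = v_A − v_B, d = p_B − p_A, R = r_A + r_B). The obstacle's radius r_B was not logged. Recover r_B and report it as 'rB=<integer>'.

m = 5735
d = (-13, -13);  v_rel = (4, 5),  |v_rel|² = 41
v_rel×d = (4)·(-13) − (5)·(-13) = 13
since m = R²·41 − 13²:  R² = (169 + 5735) / 41 = 144
R = √144 = 12  ⇒  r_B = 12 − 4 = 8

rB=8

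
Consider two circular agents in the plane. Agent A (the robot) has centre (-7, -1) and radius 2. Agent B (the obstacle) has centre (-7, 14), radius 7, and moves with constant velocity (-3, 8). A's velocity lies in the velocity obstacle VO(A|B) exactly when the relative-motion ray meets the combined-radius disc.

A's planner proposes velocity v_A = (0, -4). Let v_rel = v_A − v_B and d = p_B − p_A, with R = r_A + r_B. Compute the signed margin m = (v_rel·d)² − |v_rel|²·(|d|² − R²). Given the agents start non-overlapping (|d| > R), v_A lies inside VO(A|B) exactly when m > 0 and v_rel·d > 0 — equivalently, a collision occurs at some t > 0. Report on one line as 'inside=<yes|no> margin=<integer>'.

d = (0, 15),  |d|² = 225;  R = 2+7 = 9,  c = 225−9² = 144
v_rel = (3, -12),  |v_rel|² = 153;  v_rel·d = (3)·(0) + (-12)·(15) = -180
153·t² + 360·t + 144 = 0  ⇒  m = (-180)² − 153·144 = 10368
m = 10368 > 0,  v_rel·d = -180 < 0  ⇒  outside

inside=no margin=10368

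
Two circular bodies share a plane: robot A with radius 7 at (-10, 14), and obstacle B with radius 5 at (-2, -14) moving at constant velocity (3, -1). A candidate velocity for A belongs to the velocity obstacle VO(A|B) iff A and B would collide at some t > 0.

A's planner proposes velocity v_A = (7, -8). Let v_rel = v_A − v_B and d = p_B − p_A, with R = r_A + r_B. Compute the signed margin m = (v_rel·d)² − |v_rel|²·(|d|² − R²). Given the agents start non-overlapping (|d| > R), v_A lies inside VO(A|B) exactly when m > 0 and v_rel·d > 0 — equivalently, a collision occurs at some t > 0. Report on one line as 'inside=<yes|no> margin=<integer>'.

d = (8, -28),  |d|² = 848;  R = 7+5 = 12,  c = 848−12² = 704
v_rel = (4, -7),  |v_rel|² = 65;  v_rel·d = (4)·(8) + (-7)·(-28) = 228
65·t² − 456·t + 704 = 0  ⇒  m = 228² − 65·704 = 6224
m = 6224 > 0,  v_rel·d = 228 > 0  ⇒  inside

inside=yes margin=6224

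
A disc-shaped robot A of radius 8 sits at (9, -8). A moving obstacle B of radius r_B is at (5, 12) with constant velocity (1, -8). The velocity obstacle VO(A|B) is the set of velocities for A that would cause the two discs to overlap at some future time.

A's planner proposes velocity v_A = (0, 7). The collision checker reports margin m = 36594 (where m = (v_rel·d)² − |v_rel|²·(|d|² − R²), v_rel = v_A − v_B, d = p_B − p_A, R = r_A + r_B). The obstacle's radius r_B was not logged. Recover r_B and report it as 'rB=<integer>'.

m = 36594
d = (-4, 20);  v_rel = (-1, 15),  |v_rel|² = 226
v_rel×d = (-1)·(20) − (15)·(-4) = 40
since m = R²·226 − 40²:  R² = (1600 + 36594) / 226 = 169
R = √169 = 13  ⇒  r_B = 13 − 8 = 5

rB=5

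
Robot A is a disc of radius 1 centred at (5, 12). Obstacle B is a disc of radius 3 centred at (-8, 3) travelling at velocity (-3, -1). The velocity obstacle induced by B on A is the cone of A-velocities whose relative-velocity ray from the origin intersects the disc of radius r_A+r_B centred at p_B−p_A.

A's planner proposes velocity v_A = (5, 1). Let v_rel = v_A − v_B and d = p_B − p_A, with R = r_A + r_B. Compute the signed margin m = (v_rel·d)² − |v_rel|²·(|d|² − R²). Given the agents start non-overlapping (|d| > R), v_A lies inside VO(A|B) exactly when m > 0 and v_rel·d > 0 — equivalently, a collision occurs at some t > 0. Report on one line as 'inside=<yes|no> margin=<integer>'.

d = (-13, -9),  |d|² = 250;  R = 1+3 = 4,  c = 250−4² = 234
v_rel = (8, 2),  |v_rel|² = 68;  v_rel·d = (8)·(-13) + (2)·(-9) = -122
68·t² + 244·t + 234 = 0  ⇒  m = (-122)² − 68·234 = -1028
m = -1028 < 0,  v_rel·d = -122 < 0  ⇒  outside

inside=no margin=-1028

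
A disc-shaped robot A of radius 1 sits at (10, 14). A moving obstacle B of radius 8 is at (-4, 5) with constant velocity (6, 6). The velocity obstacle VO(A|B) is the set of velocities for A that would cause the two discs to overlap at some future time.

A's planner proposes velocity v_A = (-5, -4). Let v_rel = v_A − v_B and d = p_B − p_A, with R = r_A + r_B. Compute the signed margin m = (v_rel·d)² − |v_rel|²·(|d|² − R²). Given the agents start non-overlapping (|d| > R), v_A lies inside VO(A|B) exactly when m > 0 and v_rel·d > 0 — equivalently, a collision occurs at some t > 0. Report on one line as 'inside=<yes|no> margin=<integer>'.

d = (-14, -9),  |d|² = 277;  R = 1+8 = 9,  c = 277−9² = 196
v_rel = (-11, -10),  |v_rel|² = 221;  v_rel·d = (-11)·(-14) + (-10)·(-9) = 244
221·t² − 488·t + 196 = 0  ⇒  m = 244² − 221·196 = 16220
m = 16220 > 0,  v_rel·d = 244 > 0  ⇒  inside

inside=yes margin=16220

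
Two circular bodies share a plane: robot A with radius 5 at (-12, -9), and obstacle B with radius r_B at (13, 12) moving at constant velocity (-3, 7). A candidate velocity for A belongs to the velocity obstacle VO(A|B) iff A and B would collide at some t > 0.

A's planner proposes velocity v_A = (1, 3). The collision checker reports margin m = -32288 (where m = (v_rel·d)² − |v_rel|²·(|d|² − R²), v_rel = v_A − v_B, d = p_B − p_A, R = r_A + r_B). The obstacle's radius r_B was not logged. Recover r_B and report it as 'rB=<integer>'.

m = -32288
d = (25, 21);  v_rel = (4, -4),  |v_rel|² = 32
v_rel×d = (4)·(21) − (-4)·(25) = 184
since m = R²·32 − 184²:  R² = (33856 + -32288) / 32 = 49
R = √49 = 7  ⇒  r_B = 7 − 5 = 2

rB=2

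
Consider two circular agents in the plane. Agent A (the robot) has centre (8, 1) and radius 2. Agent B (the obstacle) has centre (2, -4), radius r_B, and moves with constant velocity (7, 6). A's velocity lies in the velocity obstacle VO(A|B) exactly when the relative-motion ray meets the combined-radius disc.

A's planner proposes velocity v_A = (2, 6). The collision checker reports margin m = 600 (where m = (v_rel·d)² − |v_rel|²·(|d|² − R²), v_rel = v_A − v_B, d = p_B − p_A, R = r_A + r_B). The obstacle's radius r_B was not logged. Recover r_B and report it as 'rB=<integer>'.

m = 600
d = (-6, -5);  v_rel = (-5, 0),  |v_rel|² = 25
v_rel×d = (-5)·(-5) − (0)·(-6) = 25
since m = R²·25 − 25²:  R² = (625 + 600) / 25 = 49
R = √49 = 7  ⇒  r_B = 7 − 2 = 5

rB=5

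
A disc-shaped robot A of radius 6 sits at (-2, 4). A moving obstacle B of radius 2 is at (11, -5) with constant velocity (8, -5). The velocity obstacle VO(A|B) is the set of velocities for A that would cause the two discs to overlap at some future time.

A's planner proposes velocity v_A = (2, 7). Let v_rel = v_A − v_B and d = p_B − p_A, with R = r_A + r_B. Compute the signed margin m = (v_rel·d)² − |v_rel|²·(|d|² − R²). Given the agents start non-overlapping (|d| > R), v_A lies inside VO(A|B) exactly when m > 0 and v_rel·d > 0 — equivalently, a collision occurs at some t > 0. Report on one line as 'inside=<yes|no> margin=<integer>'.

d = (13, -9),  |d|² = 250;  R = 6+2 = 8,  c = 250−8² = 186
v_rel = (-6, 12),  |v_rel|² = 180;  v_rel·d = (-6)·(13) + (12)·(-9) = -186
180·t² + 372·t + 186 = 0  ⇒  m = (-186)² − 180·186 = 1116
m = 1116 > 0,  v_rel·d = -186 < 0  ⇒  outside

inside=no margin=1116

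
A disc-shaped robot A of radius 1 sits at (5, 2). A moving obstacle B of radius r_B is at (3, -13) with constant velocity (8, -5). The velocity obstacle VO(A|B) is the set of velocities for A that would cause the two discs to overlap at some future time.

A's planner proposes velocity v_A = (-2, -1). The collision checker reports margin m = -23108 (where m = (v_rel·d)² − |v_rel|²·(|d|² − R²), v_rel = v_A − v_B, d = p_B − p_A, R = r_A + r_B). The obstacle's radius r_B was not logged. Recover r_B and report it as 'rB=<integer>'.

m = -23108
d = (-2, -15);  v_rel = (-10, 4),  |v_rel|² = 116
v_rel×d = (-10)·(-15) − (4)·(-2) = 158
since m = R²·116 − 158²:  R² = (24964 + -23108) / 116 = 16
R = √16 = 4  ⇒  r_B = 4 − 1 = 3

rB=3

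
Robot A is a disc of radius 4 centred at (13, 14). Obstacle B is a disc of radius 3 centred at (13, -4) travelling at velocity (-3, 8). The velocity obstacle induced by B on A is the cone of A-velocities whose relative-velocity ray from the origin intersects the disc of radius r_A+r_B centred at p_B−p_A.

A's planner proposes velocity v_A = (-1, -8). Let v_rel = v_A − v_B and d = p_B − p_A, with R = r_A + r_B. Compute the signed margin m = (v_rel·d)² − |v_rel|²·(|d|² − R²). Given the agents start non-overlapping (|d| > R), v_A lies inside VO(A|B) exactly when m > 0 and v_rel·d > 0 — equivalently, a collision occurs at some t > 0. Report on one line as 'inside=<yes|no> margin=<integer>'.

d = (0, -18),  |d|² = 324;  R = 4+3 = 7,  c = 324−7² = 275
v_rel = (2, -16),  |v_rel|² = 260;  v_rel·d = (2)·(0) + (-16)·(-18) = 288
260·t² − 576·t + 275 = 0  ⇒  m = 288² − 260·275 = 11444
m = 11444 > 0,  v_rel·d = 288 > 0  ⇒  inside

inside=yes margin=11444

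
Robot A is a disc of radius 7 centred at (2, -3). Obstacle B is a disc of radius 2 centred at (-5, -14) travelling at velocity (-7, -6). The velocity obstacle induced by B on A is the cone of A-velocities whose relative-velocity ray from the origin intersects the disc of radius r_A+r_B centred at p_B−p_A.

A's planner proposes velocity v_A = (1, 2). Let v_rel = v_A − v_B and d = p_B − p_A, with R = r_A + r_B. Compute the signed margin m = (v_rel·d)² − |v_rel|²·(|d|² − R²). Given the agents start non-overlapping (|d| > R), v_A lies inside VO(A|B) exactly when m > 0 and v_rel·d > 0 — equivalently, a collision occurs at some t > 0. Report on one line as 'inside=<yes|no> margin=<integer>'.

d = (-7, -11),  |d|² = 170;  R = 7+2 = 9,  c = 170−9² = 89
v_rel = (8, 8),  |v_rel|² = 128;  v_rel·d = (8)·(-7) + (8)·(-11) = -144
128·t² + 288·t + 89 = 0  ⇒  m = (-144)² − 128·89 = 9344
m = 9344 > 0,  v_rel·d = -144 < 0  ⇒  outside

inside=no margin=9344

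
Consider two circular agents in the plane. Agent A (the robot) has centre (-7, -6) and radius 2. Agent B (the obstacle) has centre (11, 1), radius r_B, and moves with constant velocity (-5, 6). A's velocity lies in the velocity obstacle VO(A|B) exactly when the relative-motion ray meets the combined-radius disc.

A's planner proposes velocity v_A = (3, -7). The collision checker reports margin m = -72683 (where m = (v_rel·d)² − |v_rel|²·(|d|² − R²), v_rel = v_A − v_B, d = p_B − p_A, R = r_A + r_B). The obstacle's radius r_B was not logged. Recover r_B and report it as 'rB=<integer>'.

m = -72683
d = (18, 7);  v_rel = (8, -13),  |v_rel|² = 233
v_rel×d = (8)·(7) − (-13)·(18) = 290
since m = R²·233 − 290²:  R² = (84100 + -72683) / 233 = 49
R = √49 = 7  ⇒  r_B = 7 − 2 = 5

rB=5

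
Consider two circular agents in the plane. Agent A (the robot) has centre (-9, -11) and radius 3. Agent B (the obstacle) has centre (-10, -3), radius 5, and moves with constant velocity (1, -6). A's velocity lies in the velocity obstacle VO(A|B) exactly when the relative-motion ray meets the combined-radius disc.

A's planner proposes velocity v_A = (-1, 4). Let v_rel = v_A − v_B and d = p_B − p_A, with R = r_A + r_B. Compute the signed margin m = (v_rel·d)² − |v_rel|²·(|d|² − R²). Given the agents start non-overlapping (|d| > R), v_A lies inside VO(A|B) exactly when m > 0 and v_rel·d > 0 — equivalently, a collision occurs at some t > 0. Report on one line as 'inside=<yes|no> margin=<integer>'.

d = (-1, 8),  |d|² = 65;  R = 3+5 = 8,  c = 65−8² = 1
v_rel = (-2, 10),  |v_rel|² = 104;  v_rel·d = (-2)·(-1) + (10)·(8) = 82
104·t² − 164·t + 1 = 0  ⇒  m = 82² − 104·1 = 6620
m = 6620 > 0,  v_rel·d = 82 > 0  ⇒  inside

inside=yes margin=6620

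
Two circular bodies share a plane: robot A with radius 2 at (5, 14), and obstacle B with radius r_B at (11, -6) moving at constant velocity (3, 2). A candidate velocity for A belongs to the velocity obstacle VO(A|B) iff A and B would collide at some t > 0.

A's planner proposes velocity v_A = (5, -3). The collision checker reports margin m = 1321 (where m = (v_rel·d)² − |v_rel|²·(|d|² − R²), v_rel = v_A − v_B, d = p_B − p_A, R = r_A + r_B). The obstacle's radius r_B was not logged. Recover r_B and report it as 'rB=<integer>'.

m = 1321
d = (6, -20);  v_rel = (2, -5),  |v_rel|² = 29
v_rel×d = (2)·(-20) − (-5)·(6) = -10
since m = R²·29 − (-10)²:  R² = (100 + 1321) / 29 = 49
R = √49 = 7  ⇒  r_B = 7 − 2 = 5

rB=5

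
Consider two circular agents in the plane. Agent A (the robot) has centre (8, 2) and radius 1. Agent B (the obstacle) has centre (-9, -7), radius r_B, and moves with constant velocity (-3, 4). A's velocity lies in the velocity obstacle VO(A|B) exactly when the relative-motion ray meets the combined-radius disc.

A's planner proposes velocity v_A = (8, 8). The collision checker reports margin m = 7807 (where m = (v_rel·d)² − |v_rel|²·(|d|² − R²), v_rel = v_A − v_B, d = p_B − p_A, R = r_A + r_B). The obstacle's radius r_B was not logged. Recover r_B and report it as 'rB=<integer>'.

m = 7807
d = (-17, -9);  v_rel = (11, 4),  |v_rel|² = 137
v_rel×d = (11)·(-9) − (4)·(-17) = -31
since m = R²·137 − (-31)²:  R² = (961 + 7807) / 137 = 64
R = √64 = 8  ⇒  r_B = 8 − 1 = 7

rB=7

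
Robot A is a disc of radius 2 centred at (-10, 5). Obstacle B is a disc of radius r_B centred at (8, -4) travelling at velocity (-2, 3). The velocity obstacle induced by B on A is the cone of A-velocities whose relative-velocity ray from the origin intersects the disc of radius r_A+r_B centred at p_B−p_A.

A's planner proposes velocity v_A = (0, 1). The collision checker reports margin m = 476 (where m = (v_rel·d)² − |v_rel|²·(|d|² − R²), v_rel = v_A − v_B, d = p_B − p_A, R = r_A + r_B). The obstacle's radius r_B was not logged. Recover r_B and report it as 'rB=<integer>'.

m = 476
d = (18, -9);  v_rel = (2, -2),  |v_rel|² = 8
v_rel×d = (2)·(-9) − (-2)·(18) = 18
since m = R²·8 − 18²:  R² = (324 + 476) / 8 = 100
R = √100 = 10  ⇒  r_B = 10 − 2 = 8

rB=8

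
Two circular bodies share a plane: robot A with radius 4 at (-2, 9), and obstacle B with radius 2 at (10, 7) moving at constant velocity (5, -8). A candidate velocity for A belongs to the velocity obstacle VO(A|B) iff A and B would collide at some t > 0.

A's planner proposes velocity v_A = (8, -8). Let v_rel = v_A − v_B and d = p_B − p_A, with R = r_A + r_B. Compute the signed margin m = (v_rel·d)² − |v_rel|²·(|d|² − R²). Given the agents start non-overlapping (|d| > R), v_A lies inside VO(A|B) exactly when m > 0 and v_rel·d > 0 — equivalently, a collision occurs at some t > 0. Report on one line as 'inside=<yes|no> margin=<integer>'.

d = (12, -2),  |d|² = 148;  R = 4+2 = 6,  c = 148−6² = 112
v_rel = (3, 0),  |v_rel|² = 9;  v_rel·d = (3)·(12) + (0)·(-2) = 36
9·t² − 72·t + 112 = 0  ⇒  m = 36² − 9·112 = 288
m = 288 > 0,  v_rel·d = 36 > 0  ⇒  inside

inside=yes margin=288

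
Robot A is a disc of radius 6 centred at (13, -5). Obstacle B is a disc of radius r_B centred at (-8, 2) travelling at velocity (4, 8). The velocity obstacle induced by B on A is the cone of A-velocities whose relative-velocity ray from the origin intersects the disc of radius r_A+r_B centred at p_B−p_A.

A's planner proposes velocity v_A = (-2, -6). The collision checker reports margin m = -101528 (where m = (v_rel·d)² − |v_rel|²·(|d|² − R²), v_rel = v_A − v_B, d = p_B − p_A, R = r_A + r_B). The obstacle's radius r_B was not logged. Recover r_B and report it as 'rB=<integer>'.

m = -101528
d = (-21, 7);  v_rel = (-6, -14),  |v_rel|² = 232
v_rel×d = (-6)·(7) − (-14)·(-21) = -336
since m = R²·232 − (-336)²:  R² = (112896 + -101528) / 232 = 49
R = √49 = 7  ⇒  r_B = 7 − 6 = 1

rB=1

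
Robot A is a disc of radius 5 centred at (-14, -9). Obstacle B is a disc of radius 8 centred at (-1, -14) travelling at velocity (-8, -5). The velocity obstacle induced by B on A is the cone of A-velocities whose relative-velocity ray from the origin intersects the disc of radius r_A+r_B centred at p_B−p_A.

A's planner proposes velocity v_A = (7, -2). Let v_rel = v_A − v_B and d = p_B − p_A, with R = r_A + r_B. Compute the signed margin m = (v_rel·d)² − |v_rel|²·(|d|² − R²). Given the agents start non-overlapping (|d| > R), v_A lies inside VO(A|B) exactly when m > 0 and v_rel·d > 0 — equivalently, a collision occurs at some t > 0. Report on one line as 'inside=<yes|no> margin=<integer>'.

d = (13, -5),  |d|² = 194;  R = 5+8 = 13,  c = 194−13² = 25
v_rel = (15, 3),  |v_rel|² = 234;  v_rel·d = (15)·(13) + (3)·(-5) = 180
234·t² − 360·t + 25 = 0  ⇒  m = 180² − 234·25 = 26550
m = 26550 > 0,  v_rel·d = 180 > 0  ⇒  inside

inside=yes margin=26550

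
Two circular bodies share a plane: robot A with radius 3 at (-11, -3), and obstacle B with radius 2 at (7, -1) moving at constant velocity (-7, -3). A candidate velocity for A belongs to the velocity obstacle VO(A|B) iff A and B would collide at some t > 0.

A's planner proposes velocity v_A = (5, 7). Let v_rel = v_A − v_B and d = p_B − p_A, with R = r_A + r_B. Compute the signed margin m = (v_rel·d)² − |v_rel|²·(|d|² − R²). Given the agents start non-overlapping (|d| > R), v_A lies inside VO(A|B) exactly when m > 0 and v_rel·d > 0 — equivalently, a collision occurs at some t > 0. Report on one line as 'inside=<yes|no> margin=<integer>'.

d = (18, 2),  |d|² = 328;  R = 3+2 = 5,  c = 328−5² = 303
v_rel = (12, 10),  |v_rel|² = 244;  v_rel·d = (12)·(18) + (10)·(2) = 236
244·t² − 472·t + 303 = 0  ⇒  m = 236² − 244·303 = -18236
m = -18236 < 0,  v_rel·d = 236 > 0  ⇒  outside

inside=no margin=-18236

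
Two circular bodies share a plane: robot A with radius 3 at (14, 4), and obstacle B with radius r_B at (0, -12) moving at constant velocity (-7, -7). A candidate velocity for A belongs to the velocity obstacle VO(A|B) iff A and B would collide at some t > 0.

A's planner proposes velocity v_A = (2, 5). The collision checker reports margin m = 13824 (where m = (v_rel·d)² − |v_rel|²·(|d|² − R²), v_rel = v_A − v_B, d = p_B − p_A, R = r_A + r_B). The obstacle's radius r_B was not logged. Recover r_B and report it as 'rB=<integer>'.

m = 13824
d = (-14, -16);  v_rel = (9, 12),  |v_rel|² = 225
v_rel×d = (9)·(-16) − (12)·(-14) = 24
since m = R²·225 − 24²:  R² = (576 + 13824) / 225 = 64
R = √64 = 8  ⇒  r_B = 8 − 3 = 5

rB=5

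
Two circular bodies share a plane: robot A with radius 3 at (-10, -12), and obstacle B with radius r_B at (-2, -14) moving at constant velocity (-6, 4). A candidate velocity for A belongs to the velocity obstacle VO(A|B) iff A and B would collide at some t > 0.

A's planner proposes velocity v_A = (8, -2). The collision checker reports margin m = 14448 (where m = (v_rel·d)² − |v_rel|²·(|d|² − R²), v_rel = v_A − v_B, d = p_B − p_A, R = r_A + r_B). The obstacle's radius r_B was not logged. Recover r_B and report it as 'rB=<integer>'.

m = 14448
d = (8, -2);  v_rel = (14, -6),  |v_rel|² = 232
v_rel×d = (14)·(-2) − (-6)·(8) = 20
since m = R²·232 − 20²:  R² = (400 + 14448) / 232 = 64
R = √64 = 8  ⇒  r_B = 8 − 3 = 5

rB=5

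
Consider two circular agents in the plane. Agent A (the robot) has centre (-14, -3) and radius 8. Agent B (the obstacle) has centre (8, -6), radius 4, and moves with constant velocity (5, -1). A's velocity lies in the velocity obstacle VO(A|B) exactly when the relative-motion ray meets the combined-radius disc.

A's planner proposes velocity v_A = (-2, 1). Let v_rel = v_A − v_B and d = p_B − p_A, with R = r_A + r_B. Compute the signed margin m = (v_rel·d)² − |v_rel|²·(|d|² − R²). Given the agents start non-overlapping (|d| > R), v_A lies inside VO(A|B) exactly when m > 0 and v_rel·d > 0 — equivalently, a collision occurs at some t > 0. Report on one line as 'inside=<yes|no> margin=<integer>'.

d = (22, -3),  |d|² = 493;  R = 8+4 = 12,  c = 493−12² = 349
v_rel = (-7, 2),  |v_rel|² = 53;  v_rel·d = (-7)·(22) + (2)·(-3) = -160
53·t² + 320·t + 349 = 0  ⇒  m = (-160)² − 53·349 = 7103
m = 7103 > 0,  v_rel·d = -160 < 0  ⇒  outside

inside=no margin=7103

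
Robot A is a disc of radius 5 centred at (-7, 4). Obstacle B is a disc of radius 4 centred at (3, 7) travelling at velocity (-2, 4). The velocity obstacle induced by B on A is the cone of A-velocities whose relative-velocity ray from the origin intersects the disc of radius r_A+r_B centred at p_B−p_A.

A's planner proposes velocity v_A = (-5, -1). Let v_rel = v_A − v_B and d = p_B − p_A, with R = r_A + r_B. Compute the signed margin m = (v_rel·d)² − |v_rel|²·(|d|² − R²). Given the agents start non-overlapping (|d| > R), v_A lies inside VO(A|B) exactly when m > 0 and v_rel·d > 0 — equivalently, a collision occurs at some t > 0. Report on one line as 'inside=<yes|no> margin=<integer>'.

d = (10, 3),  |d|² = 109;  R = 5+4 = 9,  c = 109−9² = 28
v_rel = (-3, -5),  |v_rel|² = 34;  v_rel·d = (-3)·(10) + (-5)·(3) = -45
34·t² + 90·t + 28 = 0  ⇒  m = (-45)² − 34·28 = 1073
m = 1073 > 0,  v_rel·d = -45 < 0  ⇒  outside

inside=no margin=1073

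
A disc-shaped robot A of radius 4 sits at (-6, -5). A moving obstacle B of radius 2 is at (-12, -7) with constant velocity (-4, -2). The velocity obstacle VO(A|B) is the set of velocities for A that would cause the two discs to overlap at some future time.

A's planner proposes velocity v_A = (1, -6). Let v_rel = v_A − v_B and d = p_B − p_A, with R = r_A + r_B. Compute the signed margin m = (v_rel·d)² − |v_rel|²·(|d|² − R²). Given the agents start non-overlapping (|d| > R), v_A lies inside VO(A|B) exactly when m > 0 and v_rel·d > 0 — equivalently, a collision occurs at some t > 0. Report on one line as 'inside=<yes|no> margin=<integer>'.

d = (-6, -2),  |d|² = 40;  R = 4+2 = 6,  c = 40−6² = 4
v_rel = (5, -4),  |v_rel|² = 41;  v_rel·d = (5)·(-6) + (-4)·(-2) = -22
41·t² + 44·t + 4 = 0  ⇒  m = (-22)² − 41·4 = 320
m = 320 > 0,  v_rel·d = -22 < 0  ⇒  outside

inside=no margin=320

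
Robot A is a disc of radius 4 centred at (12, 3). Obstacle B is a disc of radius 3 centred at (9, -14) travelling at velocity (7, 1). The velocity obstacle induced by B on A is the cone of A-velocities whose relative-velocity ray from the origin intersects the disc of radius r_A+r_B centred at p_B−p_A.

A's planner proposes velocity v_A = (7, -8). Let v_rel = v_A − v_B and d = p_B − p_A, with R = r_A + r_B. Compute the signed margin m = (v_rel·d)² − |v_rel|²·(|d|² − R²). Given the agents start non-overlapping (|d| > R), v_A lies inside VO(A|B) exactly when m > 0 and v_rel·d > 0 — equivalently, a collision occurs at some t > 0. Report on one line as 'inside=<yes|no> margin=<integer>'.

d = (-3, -17),  |d|² = 298;  R = 4+3 = 7,  c = 298−7² = 249
v_rel = (0, -9),  |v_rel|² = 81;  v_rel·d = (0)·(-3) + (-9)·(-17) = 153
81·t² − 306·t + 249 = 0  ⇒  m = 153² − 81·249 = 3240
m = 3240 > 0,  v_rel·d = 153 > 0  ⇒  inside

inside=yes margin=3240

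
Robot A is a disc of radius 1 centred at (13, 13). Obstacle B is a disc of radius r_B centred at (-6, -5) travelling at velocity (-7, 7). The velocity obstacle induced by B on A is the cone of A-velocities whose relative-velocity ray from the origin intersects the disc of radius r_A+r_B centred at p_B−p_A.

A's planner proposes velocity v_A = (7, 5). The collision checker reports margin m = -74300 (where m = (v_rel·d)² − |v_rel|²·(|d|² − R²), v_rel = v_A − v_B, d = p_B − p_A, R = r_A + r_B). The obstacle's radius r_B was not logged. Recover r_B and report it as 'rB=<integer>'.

m = -74300
d = (-19, -18);  v_rel = (14, -2),  |v_rel|² = 200
v_rel×d = (14)·(-18) − (-2)·(-19) = -290
since m = R²·200 − (-290)²:  R² = (84100 + -74300) / 200 = 49
R = √49 = 7  ⇒  r_B = 7 − 1 = 6

rB=6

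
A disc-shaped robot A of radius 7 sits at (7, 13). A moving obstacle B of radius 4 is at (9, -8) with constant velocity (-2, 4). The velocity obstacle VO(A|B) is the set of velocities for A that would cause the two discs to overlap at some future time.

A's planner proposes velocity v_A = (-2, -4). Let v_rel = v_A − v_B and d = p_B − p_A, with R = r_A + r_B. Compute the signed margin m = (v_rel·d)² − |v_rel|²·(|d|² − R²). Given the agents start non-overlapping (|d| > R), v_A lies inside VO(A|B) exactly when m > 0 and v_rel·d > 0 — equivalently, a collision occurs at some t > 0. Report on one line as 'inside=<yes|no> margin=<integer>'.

d = (2, -21),  |d|² = 445;  R = 7+4 = 11,  c = 445−11² = 324
v_rel = (0, -8),  |v_rel|² = 64;  v_rel·d = (0)·(2) + (-8)·(-21) = 168
64·t² − 336·t + 324 = 0  ⇒  m = 168² − 64·324 = 7488
m = 7488 > 0,  v_rel·d = 168 > 0  ⇒  inside

inside=yes margin=7488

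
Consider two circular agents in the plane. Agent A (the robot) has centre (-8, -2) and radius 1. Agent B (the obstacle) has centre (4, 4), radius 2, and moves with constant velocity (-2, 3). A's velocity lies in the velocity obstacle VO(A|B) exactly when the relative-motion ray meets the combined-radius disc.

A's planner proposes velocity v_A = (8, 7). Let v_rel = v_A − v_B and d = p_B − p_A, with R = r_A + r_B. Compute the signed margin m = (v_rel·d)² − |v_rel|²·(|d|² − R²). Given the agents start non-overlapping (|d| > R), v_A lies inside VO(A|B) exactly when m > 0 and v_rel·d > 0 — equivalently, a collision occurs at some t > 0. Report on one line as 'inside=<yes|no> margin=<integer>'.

d = (12, 6),  |d|² = 180;  R = 1+2 = 3,  c = 180−3² = 171
v_rel = (10, 4),  |v_rel|² = 116;  v_rel·d = (10)·(12) + (4)·(6) = 144
116·t² − 288·t + 171 = 0  ⇒  m = 144² − 116·171 = 900
m = 900 > 0,  v_rel·d = 144 > 0  ⇒  inside

inside=yes margin=900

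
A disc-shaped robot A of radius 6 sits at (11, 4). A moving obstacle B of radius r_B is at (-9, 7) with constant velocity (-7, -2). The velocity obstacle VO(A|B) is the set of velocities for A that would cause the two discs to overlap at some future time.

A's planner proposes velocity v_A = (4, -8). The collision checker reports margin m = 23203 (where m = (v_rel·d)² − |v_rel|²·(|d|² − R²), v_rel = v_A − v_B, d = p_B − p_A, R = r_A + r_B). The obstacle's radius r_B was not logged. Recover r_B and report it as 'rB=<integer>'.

m = 23203
d = (-20, 3);  v_rel = (11, -6),  |v_rel|² = 157
v_rel×d = (11)·(3) − (-6)·(-20) = -87
since m = R²·157 − (-87)²:  R² = (7569 + 23203) / 157 = 196
R = √196 = 14  ⇒  r_B = 14 − 6 = 8

rB=8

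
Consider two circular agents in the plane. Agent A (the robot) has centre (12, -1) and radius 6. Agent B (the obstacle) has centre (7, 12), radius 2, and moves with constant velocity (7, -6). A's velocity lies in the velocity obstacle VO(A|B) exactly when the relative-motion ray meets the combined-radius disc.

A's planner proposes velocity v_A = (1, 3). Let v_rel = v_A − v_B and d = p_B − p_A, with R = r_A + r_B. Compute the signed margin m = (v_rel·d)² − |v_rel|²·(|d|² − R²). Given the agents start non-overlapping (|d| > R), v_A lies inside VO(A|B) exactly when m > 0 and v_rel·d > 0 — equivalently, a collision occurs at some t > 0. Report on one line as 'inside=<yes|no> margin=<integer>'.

d = (-5, 13),  |d|² = 194;  R = 6+2 = 8,  c = 194−8² = 130
v_rel = (-6, 9),  |v_rel|² = 117;  v_rel·d = (-6)·(-5) + (9)·(13) = 147
117·t² − 294·t + 130 = 0  ⇒  m = 147² − 117·130 = 6399
m = 6399 > 0,  v_rel·d = 147 > 0  ⇒  inside

inside=yes margin=6399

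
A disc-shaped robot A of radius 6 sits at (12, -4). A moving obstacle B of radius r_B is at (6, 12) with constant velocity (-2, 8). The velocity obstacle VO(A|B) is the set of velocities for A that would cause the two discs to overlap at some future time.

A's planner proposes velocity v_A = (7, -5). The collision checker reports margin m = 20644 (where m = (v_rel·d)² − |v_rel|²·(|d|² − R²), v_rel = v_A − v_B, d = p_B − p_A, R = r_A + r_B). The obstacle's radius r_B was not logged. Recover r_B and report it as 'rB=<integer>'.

m = 20644
d = (-6, 16);  v_rel = (9, -13),  |v_rel|² = 250
v_rel×d = (9)·(16) − (-13)·(-6) = 66
since m = R²·250 − 66²:  R² = (4356 + 20644) / 250 = 100
R = √100 = 10  ⇒  r_B = 10 − 6 = 4

rB=4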